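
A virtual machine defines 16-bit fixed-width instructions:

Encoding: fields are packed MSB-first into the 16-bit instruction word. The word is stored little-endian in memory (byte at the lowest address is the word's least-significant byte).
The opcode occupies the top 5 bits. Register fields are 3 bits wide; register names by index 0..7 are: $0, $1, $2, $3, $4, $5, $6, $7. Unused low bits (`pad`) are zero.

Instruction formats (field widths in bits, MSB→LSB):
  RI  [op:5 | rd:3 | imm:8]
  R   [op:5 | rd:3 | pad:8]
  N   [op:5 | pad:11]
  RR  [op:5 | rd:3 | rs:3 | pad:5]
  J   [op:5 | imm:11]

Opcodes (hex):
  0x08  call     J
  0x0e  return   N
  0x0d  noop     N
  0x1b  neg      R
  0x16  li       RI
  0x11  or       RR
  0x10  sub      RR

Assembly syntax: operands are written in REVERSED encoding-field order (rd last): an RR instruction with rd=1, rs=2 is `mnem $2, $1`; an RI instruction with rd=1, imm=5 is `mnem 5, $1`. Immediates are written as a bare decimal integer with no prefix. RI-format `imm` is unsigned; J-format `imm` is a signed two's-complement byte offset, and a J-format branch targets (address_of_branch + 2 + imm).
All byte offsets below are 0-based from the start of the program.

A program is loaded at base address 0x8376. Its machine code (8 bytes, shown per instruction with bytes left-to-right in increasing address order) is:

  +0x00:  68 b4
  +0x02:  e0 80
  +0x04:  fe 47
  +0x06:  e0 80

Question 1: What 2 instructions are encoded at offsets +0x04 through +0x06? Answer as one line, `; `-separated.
[04] fe 47 → 0x47fe
  top 5b → 0x8 → call [J]
  imm: (w>>0)&0x7ff=0x7fe (s11→-2) → -2
[06] e0 80 → 0x80e0
  top 5b → 0x10 → sub [RR]
  rd: (w>>8)&0x7=0x0 → $0
  rs: (w>>5)&0x7=0x7 → $7

call -2; sub $7, $0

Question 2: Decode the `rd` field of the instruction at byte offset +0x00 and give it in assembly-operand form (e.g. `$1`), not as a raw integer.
$4

@+00  little-endian(68 b4) = 0xb468
  opcode bits[15:11]=0x16: li/RI
  rd: (w>>8)&0x7=0x4 → $4
  imm: (w>>0)&0xff=0x68 → 104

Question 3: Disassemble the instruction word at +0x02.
sub $7, $0

off 0x02: read e0 80 as little → 0x80e0
  op=0x80e0>>11=0x10 ⇒ sub (RR)
  rd: (w>>8)&0x7=0x0 → $0
  rs: (w>>5)&0x7=0x7 → $7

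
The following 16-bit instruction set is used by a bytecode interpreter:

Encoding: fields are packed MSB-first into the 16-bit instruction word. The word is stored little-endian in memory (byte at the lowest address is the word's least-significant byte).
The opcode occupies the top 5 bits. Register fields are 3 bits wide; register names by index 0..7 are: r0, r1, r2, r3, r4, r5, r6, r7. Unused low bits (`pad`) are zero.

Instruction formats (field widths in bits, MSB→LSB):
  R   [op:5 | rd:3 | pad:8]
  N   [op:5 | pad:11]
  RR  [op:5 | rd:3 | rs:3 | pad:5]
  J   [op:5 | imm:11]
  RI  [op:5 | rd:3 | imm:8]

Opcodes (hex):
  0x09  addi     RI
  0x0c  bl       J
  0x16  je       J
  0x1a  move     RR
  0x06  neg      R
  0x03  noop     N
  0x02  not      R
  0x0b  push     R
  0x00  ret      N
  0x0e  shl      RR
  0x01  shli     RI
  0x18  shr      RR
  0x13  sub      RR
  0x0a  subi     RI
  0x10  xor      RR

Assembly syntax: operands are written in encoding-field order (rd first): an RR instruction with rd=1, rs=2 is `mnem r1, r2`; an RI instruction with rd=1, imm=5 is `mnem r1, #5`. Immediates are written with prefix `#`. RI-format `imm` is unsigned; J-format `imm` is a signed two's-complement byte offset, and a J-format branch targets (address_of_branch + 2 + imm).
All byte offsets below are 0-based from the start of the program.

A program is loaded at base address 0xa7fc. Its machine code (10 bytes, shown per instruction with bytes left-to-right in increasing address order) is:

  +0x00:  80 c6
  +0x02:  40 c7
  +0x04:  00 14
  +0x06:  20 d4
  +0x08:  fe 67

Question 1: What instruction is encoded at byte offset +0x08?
+0x08: fe 67 ⇒ word 0x67fe (little)
  op=0x67fe>>11=0xc ⇒ bl (J)
  [10:0] imm=2046 (s11→-2) = #-2

bl #-2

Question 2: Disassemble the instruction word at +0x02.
[02] 40 c7 → 0xc740
  op=0xc740>>11=0x18 ⇒ shr (RR)
  rd@[10:8]=0x7 ⇒ r7
  rs@[7:5]=0x2 ⇒ r2

shr r7, r2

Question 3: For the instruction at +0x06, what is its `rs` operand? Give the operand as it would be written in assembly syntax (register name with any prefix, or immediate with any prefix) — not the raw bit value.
r1

@+06  little-endian(20 d4) = 0xd420
  opcode bits[15:11]=0x1a: move/RR
  rd@[10:8]=0x4 ⇒ r4
  rs@[7:5]=0x1 ⇒ r1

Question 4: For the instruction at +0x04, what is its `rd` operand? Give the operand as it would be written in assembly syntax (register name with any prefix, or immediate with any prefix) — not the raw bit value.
r4

+0x04: 00 14 ⇒ word 0x1400 (little)
  opcode bits[15:11]=0x2: not/R
  rd@[10:8]=0x4 ⇒ r4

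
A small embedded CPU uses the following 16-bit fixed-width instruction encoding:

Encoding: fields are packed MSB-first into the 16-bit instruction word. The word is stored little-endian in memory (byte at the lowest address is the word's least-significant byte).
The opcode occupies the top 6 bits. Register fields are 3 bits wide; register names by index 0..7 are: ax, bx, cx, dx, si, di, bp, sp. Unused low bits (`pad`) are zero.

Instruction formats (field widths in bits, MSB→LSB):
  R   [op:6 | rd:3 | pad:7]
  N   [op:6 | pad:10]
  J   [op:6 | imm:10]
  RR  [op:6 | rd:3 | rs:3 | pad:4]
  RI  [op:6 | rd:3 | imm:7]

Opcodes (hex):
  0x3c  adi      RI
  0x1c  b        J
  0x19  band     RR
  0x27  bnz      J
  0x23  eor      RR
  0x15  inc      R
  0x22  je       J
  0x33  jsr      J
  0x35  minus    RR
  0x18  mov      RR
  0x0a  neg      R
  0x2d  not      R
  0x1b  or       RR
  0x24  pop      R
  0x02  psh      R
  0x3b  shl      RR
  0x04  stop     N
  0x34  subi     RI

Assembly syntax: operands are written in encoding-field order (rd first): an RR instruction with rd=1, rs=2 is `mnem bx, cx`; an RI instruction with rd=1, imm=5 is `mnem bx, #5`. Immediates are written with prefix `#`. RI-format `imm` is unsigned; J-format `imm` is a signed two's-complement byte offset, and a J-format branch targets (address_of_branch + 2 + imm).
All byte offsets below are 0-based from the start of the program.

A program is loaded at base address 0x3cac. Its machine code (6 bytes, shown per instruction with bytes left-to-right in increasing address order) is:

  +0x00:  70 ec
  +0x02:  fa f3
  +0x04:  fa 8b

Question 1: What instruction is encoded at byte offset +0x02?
adi sp, #122

[02] fa f3 → 0xf3fa
  op=0xf3fa>>10=0x3c ⇒ adi (RI)
  rd@[9:7]=0x7 ⇒ sp
  imm@[6:0]=0x7a ⇒ #122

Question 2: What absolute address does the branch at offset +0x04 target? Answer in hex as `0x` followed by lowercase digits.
0x3cac

[04] fa 8b → 0x8bfa
  op=0x8bfa>>10=0x22 ⇒ je (J)
  imm: (w>>0)&0x3ff=0x3fa (s10→-6) → #-6
  target = base 0x3cac + off 0x04 + 2 + imm -6 = 0x3cac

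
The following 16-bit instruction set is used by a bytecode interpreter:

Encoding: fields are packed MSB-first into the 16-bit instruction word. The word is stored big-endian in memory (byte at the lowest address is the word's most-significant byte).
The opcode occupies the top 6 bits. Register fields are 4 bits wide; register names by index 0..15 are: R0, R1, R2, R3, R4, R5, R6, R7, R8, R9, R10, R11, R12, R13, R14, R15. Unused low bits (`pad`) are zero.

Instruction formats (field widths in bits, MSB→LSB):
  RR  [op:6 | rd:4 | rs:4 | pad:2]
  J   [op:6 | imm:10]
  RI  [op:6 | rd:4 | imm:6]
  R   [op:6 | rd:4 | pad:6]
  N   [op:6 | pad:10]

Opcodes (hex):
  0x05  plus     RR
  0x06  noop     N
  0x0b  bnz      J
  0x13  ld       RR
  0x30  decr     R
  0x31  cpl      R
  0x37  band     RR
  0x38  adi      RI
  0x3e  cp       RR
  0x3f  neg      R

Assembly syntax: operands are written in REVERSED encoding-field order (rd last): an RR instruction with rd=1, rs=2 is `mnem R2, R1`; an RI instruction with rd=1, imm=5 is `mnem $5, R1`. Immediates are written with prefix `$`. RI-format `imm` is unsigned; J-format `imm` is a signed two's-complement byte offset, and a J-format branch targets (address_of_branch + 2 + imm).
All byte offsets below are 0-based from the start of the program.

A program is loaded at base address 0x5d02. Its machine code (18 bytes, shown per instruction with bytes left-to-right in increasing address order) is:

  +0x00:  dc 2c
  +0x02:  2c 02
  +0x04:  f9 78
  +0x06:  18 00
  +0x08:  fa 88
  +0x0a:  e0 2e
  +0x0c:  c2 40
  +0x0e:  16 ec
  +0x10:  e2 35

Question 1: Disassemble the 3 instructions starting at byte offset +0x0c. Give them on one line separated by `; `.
decr R9; plus R11, R11; adi $53, R8

+0x0c: c2 40 ⇒ word 0xc240 (big)
  op=0xc240>>10=0x30 ⇒ decr (R)
  [9:6] rd=9 = R9
+0x0e: 16 ec ⇒ word 0x16ec (big)
  op=0x16ec>>10=0x5 ⇒ plus (RR)
  [9:6] rd=11 = R11
  [5:2] rs=11 = R11
+0x10: e2 35 ⇒ word 0xe235 (big)
  op=0xe235>>10=0x38 ⇒ adi (RI)
  [9:6] rd=8 = R8
  [5:0] imm=53 = $53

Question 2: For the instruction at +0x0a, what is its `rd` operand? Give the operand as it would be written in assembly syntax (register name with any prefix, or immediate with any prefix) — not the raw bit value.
R0

+0x0a: e0 2e ⇒ word 0xe02e (big)
  op=0xe02e>>10=0x38 ⇒ adi (RI)
  rd: (w>>6)&0xf=0x0 → R0
  imm: (w>>0)&0x3f=0x2e → $46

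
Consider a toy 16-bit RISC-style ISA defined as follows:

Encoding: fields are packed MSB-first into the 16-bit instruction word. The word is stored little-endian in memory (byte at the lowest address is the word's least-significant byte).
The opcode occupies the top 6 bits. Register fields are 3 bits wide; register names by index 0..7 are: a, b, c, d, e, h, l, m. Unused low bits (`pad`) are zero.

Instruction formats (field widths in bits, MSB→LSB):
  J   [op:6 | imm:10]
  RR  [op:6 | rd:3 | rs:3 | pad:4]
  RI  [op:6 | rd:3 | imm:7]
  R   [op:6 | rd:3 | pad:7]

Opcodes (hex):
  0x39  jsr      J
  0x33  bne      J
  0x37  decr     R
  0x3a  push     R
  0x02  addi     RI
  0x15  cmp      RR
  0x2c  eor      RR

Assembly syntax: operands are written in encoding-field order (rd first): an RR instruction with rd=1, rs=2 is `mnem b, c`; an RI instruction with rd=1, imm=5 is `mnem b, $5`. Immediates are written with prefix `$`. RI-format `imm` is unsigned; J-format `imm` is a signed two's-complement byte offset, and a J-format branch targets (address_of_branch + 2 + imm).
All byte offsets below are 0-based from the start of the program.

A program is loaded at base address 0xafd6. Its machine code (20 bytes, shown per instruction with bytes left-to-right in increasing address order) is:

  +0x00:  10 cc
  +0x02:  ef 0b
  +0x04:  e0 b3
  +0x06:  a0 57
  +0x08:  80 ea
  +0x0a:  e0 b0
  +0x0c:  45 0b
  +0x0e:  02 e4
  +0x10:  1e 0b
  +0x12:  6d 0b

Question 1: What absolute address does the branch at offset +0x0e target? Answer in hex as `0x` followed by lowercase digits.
0xafe8

[0e] 02 e4 → 0xe402
  top 6b → 0x39 → jsr [J]
  imm@[9:0]=0x2 ⇒ $2
  target = base 0xafd6 + off 0x0e + 2 + imm 2 = 0xafe8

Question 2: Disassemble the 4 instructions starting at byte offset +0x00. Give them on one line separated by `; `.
bne $16; addi m, $111; eor m, l; cmp m, c

[00] 10 cc → 0xcc10
  top 6b → 0x33 → bne [J]
  imm@[9:0]=0x10 ⇒ $16
[02] ef 0b → 0x0bef
  top 6b → 0x2 → addi [RI]
  rd@[9:7]=0x7 ⇒ m
  imm@[6:0]=0x6f ⇒ $111
[04] e0 b3 → 0xb3e0
  top 6b → 0x2c → eor [RR]
  rd@[9:7]=0x7 ⇒ m
  rs@[6:4]=0x6 ⇒ l
[06] a0 57 → 0x57a0
  top 6b → 0x15 → cmp [RR]
  rd@[9:7]=0x7 ⇒ m
  rs@[6:4]=0x2 ⇒ c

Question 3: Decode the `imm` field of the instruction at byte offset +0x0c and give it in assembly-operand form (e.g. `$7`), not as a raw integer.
$69

[0c] 45 0b → 0x0b45
  op=0x0b45>>10=0x2 ⇒ addi (RI)
  rd: (w>>7)&0x7=0x6 → l
  imm: (w>>0)&0x7f=0x45 → $69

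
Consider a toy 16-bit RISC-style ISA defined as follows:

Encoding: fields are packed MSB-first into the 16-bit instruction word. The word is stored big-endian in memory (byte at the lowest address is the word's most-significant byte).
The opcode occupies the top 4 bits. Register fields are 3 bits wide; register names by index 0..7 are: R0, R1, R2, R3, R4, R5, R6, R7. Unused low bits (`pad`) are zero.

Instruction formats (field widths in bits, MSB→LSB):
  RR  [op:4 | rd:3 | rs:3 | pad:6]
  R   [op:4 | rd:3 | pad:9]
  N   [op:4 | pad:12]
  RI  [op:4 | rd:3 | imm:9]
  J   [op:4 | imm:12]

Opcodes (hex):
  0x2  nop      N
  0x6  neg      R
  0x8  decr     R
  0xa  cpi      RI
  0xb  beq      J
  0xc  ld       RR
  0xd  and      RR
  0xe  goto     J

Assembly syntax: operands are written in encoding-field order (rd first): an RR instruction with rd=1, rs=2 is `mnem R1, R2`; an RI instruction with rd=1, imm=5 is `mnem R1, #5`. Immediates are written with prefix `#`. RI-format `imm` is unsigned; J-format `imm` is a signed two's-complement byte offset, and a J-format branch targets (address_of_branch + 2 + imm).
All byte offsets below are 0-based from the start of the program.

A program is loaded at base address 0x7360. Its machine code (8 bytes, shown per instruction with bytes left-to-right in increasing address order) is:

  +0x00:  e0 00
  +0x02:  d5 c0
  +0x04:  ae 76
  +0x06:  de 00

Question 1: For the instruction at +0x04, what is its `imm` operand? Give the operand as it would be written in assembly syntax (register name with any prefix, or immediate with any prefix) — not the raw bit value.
#118

off 0x04: read ae 76 as big → 0xae76
  opcode bits[15:12]=0xa: cpi/RI
  rd: (w>>9)&0x7=0x7 → R7
  imm: (w>>0)&0x1ff=0x76 → #118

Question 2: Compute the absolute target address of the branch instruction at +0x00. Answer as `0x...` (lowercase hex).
0x7362

off 0x00: read e0 00 as big → 0xe000
  top 4b → 0xe → goto [J]
  imm@[11:0]=0x0 ⇒ #0
  target = base 0x7360 + off 0x00 + 2 + imm 0 = 0x7362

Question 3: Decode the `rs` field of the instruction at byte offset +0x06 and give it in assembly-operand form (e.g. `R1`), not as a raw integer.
off 0x06: read de 00 as big → 0xde00
  top 4b → 0xd → and [RR]
  rd@[11:9]=0x7 ⇒ R7
  rs@[8:6]=0x0 ⇒ R0

R0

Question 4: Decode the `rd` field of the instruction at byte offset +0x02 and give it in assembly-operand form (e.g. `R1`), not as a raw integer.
R2

@+02  big-endian(d5 c0) = 0xd5c0
  top 4b → 0xd → and [RR]
  [11:9] rd=2 = R2
  [8:6] rs=7 = R7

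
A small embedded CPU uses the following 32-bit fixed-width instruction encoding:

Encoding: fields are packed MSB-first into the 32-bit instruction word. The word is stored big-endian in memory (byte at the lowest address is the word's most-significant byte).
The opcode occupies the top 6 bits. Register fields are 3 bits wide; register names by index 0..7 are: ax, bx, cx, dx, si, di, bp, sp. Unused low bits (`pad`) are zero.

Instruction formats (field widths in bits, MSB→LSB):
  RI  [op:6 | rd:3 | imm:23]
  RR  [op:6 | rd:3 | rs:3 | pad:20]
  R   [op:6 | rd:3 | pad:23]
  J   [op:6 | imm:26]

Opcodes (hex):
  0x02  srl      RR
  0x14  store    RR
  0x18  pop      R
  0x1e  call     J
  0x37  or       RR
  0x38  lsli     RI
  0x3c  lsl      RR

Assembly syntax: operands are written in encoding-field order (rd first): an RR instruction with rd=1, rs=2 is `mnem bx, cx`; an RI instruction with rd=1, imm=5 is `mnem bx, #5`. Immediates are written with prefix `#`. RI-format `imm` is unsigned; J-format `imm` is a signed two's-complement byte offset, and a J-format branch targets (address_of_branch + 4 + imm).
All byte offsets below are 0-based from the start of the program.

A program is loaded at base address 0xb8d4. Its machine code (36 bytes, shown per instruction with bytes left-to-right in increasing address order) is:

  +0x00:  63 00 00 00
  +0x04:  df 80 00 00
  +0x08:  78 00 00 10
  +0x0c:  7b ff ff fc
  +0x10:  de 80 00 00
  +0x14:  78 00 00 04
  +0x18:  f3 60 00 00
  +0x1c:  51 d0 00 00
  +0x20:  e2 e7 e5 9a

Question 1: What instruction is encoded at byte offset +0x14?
call #4

[14] 78 00 00 04 → 0x78000004
  opcode bits[31:26]=0x1e: call/J
  imm@[25:0]=0x4 ⇒ #4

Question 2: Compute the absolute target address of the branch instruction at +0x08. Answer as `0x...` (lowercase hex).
0xb8f0

+0x08: 78 00 00 10 ⇒ word 0x78000010 (big)
  opcode bits[31:26]=0x1e: call/J
  imm: (w>>0)&0x3ffffff=0x10 → #16
  target = base 0xb8d4 + off 0x08 + 4 + imm 16 = 0xb8f0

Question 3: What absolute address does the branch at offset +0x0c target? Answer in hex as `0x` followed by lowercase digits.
off 0x0c: read 7b ff ff fc as big → 0x7bfffffc
  op=0x7bfffffc>>26=0x1e ⇒ call (J)
  [25:0] imm=67108860 (s26→-4) = #-4
  target = base 0xb8d4 + off 0x0c + 4 + imm -4 = 0xb8e0

0xb8e0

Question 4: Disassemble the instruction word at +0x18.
off 0x18: read f3 60 00 00 as big → 0xf3600000
  op=0xf3600000>>26=0x3c ⇒ lsl (RR)
  rd@[25:23]=0x6 ⇒ bp
  rs@[22:20]=0x6 ⇒ bp

lsl bp, bp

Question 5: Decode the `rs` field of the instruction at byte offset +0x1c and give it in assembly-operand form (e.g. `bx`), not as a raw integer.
@+1c  big-endian(51 d0 00 00) = 0x51d00000
  op=0x51d00000>>26=0x14 ⇒ store (RR)
  [25:23] rd=3 = dx
  [22:20] rs=5 = di

di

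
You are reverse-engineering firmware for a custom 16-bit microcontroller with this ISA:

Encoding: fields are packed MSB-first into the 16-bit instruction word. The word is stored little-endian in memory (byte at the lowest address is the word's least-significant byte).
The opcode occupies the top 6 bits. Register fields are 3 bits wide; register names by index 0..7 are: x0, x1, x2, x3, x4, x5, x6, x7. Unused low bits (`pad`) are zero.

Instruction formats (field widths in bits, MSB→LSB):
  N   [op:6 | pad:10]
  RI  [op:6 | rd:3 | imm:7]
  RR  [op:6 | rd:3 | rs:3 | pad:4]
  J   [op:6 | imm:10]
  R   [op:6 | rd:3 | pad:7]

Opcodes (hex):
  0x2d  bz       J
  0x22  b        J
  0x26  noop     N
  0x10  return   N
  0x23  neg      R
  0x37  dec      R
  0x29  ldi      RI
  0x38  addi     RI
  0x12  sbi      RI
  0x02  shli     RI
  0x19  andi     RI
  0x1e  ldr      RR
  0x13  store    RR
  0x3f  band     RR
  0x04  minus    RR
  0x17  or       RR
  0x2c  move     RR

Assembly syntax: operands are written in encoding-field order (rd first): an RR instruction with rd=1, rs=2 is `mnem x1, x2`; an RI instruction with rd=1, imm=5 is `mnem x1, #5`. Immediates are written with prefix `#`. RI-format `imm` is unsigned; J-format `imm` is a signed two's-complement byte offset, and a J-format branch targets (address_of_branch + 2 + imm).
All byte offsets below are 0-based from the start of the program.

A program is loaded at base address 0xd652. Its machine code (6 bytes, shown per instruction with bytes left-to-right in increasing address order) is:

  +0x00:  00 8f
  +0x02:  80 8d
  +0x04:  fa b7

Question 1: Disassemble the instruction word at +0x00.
@+00  little-endian(00 8f) = 0x8f00
  opcode bits[15:10]=0x23: neg/R
  [9:7] rd=6 = x6

neg x6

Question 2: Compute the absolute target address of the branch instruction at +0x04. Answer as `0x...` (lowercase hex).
[04] fa b7 → 0xb7fa
  op=0xb7fa>>10=0x2d ⇒ bz (J)
  imm@[9:0]=0x3fa (s10→-6) ⇒ #-6
  target = base 0xd652 + off 0x04 + 2 + imm -6 = 0xd652

0xd652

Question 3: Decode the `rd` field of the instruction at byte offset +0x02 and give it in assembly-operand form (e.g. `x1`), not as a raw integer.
x3

off 0x02: read 80 8d as little → 0x8d80
  op=0x8d80>>10=0x23 ⇒ neg (R)
  [9:7] rd=3 = x3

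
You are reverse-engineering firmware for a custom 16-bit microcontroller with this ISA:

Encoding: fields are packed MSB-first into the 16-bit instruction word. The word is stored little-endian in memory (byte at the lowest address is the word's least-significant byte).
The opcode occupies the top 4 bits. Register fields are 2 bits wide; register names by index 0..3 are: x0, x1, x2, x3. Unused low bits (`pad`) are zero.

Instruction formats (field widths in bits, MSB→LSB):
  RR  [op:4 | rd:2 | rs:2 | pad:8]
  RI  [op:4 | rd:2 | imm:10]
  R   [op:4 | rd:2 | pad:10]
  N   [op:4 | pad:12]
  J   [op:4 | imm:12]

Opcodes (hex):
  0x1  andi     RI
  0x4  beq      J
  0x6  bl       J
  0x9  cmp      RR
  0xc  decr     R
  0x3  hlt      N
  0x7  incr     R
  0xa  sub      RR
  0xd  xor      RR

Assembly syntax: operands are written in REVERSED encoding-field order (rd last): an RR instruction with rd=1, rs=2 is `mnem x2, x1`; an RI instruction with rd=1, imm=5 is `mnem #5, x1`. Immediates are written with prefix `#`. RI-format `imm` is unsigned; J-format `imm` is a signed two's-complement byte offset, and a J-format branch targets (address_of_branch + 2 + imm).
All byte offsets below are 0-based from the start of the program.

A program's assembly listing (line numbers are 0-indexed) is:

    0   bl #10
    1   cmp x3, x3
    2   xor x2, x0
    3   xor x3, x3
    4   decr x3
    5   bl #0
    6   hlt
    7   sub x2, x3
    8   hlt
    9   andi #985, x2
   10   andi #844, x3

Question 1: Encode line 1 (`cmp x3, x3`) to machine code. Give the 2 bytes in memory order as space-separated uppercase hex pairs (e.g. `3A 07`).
line 1 (cmp): pack op=0x9:4|rd=3:2|rs=3:2|pad=0:8 = 0x9f00; little→ 00 9f

00 9F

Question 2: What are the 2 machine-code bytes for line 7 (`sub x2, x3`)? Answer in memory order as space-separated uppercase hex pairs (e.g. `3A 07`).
00 AE

L7: sub op=0xa:4|rd=3:2|rs=2:2|pad=0:8 ⇒ 0xae00 ⇒ little 00 ae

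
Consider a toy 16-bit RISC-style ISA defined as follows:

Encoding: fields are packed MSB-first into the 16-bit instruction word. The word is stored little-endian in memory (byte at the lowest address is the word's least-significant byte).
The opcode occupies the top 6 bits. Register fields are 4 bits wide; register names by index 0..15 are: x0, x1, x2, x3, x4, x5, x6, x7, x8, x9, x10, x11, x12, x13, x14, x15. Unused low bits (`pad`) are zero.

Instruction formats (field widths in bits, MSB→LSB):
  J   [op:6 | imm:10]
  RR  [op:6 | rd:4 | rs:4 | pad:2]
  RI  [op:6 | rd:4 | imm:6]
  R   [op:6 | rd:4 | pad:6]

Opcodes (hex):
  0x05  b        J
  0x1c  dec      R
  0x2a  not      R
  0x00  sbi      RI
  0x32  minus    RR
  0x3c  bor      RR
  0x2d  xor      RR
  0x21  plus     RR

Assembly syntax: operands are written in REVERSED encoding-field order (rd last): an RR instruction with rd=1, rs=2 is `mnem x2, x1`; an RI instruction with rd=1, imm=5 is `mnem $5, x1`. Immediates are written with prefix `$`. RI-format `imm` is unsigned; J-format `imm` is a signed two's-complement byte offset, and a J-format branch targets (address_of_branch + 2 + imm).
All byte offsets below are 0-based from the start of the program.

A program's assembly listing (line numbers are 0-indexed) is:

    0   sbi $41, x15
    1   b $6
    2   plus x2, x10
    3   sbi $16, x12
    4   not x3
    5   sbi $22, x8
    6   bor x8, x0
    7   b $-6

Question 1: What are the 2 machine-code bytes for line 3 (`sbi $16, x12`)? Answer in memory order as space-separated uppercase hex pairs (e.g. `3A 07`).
10 03

line 3 (sbi): pack op=0x0:6|rd=12:4|imm=16:6 = 0x0310; little→ 10 03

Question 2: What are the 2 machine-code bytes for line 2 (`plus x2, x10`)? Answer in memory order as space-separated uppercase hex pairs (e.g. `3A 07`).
2. plus fields op=0x21:6|rd=10:4|rs=2:4|pad=0:2 → word 8688h → 88 86

88 86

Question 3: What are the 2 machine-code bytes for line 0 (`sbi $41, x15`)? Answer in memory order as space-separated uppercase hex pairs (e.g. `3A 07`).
E9 03

line 0 (sbi): pack op=0x0:6|rd=15:4|imm=41:6 = 0x03e9; little→ e9 03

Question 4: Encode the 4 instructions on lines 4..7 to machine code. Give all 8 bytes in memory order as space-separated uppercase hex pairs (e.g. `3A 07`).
C0 A8 16 02 20 F0 FA 17

L4: not op=0x2a:6|rd=3:4|pad=0:6 ⇒ 0xa8c0 ⇒ little c0 a8
L5: sbi op=0x0:6|rd=8:4|imm=22:6 ⇒ 0x0216 ⇒ little 16 02
L6: bor op=0x3c:6|rd=0:4|rs=8:4|pad=0:2 ⇒ 0xf020 ⇒ little 20 f0
L7: b op=0x5:6|imm=-6:10 ⇒ 0x17fa ⇒ little fa 17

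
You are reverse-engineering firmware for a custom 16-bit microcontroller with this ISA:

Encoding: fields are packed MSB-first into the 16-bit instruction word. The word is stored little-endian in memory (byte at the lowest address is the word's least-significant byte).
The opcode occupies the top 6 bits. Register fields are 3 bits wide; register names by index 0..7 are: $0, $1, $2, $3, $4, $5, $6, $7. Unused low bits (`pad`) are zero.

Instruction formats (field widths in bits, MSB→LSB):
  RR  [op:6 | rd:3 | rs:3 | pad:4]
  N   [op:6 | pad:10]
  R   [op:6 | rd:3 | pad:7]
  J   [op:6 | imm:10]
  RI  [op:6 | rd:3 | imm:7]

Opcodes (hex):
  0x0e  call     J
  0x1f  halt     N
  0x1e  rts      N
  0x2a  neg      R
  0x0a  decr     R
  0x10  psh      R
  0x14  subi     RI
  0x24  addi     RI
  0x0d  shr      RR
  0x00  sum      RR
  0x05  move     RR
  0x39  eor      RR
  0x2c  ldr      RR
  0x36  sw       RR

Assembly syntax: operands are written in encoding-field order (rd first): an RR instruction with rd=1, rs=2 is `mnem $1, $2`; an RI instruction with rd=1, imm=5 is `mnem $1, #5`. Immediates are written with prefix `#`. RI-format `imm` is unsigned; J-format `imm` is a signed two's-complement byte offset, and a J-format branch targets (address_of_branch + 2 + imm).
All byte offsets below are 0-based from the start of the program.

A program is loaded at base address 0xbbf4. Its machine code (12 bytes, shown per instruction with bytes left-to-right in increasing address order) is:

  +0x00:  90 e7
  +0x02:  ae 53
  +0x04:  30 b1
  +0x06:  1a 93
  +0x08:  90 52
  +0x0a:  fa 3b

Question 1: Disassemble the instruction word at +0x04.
off 0x04: read 30 b1 as little → 0xb130
  op=0xb130>>10=0x2c ⇒ ldr (RR)
  [9:7] rd=2 = $2
  [6:4] rs=3 = $3

ldr $2, $3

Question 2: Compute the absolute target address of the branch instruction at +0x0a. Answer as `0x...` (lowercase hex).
off 0x0a: read fa 3b as little → 0x3bfa
  top 6b → 0xe → call [J]
  [9:0] imm=1018 (s10→-6) = #-6
  target = base 0xbbf4 + off 0x0a + 2 + imm -6 = 0xbbfa

0xbbfa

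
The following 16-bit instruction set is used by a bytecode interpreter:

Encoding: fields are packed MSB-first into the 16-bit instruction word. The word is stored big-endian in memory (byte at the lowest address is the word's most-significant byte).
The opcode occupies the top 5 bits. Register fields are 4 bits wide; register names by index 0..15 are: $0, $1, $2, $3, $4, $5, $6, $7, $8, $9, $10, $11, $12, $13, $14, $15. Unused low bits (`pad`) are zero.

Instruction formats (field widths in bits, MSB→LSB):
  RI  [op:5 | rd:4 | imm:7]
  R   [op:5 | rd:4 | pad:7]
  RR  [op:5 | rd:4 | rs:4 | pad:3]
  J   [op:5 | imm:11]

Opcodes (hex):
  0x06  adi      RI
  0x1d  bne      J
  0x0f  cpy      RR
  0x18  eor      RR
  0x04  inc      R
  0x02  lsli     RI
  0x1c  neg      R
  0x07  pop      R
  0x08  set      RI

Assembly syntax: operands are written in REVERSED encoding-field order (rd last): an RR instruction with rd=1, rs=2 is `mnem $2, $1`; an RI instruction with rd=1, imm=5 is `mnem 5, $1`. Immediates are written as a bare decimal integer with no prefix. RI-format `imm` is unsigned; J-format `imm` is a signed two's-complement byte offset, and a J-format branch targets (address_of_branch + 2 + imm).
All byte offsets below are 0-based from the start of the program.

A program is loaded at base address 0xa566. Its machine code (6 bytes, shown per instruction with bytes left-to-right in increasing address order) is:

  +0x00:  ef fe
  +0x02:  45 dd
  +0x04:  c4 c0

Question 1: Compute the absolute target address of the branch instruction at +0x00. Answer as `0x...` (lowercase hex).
0xa566

@+00  big-endian(ef fe) = 0xeffe
  opcode bits[15:11]=0x1d: bne/J
  imm: (w>>0)&0x7ff=0x7fe (s11→-2) → -2
  target = base 0xa566 + off 0x00 + 2 + imm -2 = 0xa566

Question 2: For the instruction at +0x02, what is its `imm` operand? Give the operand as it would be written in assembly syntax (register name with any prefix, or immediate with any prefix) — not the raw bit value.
[02] 45 dd → 0x45dd
  op=0x45dd>>11=0x8 ⇒ set (RI)
  rd@[10:7]=0xb ⇒ $11
  imm@[6:0]=0x5d ⇒ 93

93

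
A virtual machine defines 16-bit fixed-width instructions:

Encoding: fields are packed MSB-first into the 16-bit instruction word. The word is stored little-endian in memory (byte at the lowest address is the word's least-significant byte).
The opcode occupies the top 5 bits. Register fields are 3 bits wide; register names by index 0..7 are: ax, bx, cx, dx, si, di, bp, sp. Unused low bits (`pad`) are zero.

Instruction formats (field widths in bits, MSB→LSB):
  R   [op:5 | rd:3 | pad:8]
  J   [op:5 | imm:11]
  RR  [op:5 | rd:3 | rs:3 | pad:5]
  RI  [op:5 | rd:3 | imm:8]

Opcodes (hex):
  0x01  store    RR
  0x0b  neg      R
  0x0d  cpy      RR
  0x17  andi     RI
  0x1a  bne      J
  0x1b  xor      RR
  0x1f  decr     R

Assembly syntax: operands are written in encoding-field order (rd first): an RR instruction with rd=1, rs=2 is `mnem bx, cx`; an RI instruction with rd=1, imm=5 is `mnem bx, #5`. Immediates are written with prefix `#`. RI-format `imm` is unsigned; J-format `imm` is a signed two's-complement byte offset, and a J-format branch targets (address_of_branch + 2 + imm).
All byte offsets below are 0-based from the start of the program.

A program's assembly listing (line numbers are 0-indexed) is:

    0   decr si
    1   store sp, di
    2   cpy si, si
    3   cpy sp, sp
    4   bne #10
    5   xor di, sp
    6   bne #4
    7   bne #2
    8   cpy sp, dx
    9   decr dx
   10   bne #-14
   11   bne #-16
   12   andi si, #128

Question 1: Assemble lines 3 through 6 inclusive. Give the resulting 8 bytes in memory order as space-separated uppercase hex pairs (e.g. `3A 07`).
L3: cpy op=0xd:5|rd=7:3|rs=7:3|pad=0:5 ⇒ 0x6fe0 ⇒ little e0 6f
L4: bne op=0x1a:5|imm=10:11 ⇒ 0xd00a ⇒ little 0a d0
L5: xor op=0x1b:5|rd=5:3|rs=7:3|pad=0:5 ⇒ 0xdde0 ⇒ little e0 dd
L6: bne op=0x1a:5|imm=4:11 ⇒ 0xd004 ⇒ little 04 d0

E0 6F 0A D0 E0 DD 04 D0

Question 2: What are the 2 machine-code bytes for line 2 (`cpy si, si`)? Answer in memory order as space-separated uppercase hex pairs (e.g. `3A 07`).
80 6C

2. cpy fields op=0xd:5|rd=4:3|rs=4:3|pad=0:5 → word 6c80h → 80 6c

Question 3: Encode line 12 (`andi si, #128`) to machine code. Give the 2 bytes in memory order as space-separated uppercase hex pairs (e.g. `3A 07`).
80 BC

line 12 (andi): pack op=0x17:5|rd=4:3|imm=128:8 = 0xbc80; little→ 80 bc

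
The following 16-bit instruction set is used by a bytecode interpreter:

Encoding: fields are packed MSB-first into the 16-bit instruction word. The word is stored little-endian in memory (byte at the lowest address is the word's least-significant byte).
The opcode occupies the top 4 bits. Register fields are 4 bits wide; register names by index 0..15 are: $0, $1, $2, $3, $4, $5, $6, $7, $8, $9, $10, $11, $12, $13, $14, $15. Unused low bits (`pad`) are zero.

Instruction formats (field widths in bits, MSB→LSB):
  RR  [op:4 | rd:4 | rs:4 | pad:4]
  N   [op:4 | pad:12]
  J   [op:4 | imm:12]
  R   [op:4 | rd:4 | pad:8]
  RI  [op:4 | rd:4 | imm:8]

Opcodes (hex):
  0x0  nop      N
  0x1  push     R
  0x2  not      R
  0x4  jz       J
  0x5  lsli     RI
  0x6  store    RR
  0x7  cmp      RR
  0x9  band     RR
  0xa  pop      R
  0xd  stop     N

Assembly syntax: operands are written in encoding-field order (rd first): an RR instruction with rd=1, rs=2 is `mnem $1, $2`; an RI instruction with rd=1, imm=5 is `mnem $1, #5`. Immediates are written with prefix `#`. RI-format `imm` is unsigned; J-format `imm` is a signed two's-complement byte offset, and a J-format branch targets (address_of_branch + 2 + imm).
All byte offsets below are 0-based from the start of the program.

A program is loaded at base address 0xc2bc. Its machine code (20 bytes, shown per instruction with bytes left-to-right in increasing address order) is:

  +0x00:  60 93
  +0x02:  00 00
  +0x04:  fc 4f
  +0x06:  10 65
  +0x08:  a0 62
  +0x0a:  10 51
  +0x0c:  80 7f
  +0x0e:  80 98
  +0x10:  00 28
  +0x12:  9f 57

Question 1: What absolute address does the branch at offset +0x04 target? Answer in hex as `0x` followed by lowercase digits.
0xc2be

@+04  little-endian(fc 4f) = 0x4ffc
  top 4b → 0x4 → jz [J]
  imm@[11:0]=0xffc (s12→-4) ⇒ #-4
  target = base 0xc2bc + off 0x04 + 2 + imm -4 = 0xc2be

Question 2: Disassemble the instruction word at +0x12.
off 0x12: read 9f 57 as little → 0x579f
  top 4b → 0x5 → lsli [RI]
  rd@[11:8]=0x7 ⇒ $7
  imm@[7:0]=0x9f ⇒ #159

lsli $7, #159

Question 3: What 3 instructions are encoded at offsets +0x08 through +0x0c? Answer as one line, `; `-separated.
store $2, $10; lsli $1, #16; cmp $15, $8

off 0x08: read a0 62 as little → 0x62a0
  op=0x62a0>>12=0x6 ⇒ store (RR)
  rd: (w>>8)&0xf=0x2 → $2
  rs: (w>>4)&0xf=0xa → $10
off 0x0a: read 10 51 as little → 0x5110
  op=0x5110>>12=0x5 ⇒ lsli (RI)
  rd: (w>>8)&0xf=0x1 → $1
  imm: (w>>0)&0xff=0x10 → #16
off 0x0c: read 80 7f as little → 0x7f80
  op=0x7f80>>12=0x7 ⇒ cmp (RR)
  rd: (w>>8)&0xf=0xf → $15
  rs: (w>>4)&0xf=0x8 → $8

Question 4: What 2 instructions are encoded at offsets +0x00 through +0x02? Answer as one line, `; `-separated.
band $3, $6; nop

+0x00: 60 93 ⇒ word 0x9360 (little)
  op=0x9360>>12=0x9 ⇒ band (RR)
  [11:8] rd=3 = $3
  [7:4] rs=6 = $6
+0x02: 00 00 ⇒ word 0x0000 (little)
  op=0x0000>>12=0x0 ⇒ nop (N)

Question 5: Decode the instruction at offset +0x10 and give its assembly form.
not $8

+0x10: 00 28 ⇒ word 0x2800 (little)
  opcode bits[15:12]=0x2: not/R
  [11:8] rd=8 = $8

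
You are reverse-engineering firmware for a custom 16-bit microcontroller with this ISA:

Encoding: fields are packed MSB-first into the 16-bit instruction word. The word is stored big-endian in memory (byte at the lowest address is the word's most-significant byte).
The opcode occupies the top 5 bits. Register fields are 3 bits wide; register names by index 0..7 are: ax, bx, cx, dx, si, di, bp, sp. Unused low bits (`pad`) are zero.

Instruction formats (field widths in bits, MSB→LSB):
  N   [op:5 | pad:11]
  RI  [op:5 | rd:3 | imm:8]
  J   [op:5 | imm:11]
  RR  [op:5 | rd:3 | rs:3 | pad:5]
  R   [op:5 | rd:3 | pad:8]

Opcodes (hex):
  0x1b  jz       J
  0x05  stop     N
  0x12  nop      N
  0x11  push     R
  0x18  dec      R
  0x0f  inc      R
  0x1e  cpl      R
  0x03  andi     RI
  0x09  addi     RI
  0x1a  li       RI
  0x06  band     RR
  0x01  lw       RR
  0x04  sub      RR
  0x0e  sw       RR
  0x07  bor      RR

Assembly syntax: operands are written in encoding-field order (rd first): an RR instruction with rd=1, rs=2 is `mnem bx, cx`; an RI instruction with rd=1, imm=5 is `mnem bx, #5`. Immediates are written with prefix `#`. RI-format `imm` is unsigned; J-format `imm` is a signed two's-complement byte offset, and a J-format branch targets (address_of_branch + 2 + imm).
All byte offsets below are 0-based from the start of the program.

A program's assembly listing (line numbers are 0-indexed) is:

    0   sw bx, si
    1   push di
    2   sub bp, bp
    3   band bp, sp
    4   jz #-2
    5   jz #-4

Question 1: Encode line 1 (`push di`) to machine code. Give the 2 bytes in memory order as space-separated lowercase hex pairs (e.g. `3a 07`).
1. push fields op=0x11:5|rd=5:3|pad=0:8 → word 8d00h → 8d 00

8d 00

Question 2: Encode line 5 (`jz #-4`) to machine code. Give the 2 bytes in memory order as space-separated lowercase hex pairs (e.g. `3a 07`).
5. jz fields op=0x1b:5|imm=-4:11 → word dffch → df fc

df fc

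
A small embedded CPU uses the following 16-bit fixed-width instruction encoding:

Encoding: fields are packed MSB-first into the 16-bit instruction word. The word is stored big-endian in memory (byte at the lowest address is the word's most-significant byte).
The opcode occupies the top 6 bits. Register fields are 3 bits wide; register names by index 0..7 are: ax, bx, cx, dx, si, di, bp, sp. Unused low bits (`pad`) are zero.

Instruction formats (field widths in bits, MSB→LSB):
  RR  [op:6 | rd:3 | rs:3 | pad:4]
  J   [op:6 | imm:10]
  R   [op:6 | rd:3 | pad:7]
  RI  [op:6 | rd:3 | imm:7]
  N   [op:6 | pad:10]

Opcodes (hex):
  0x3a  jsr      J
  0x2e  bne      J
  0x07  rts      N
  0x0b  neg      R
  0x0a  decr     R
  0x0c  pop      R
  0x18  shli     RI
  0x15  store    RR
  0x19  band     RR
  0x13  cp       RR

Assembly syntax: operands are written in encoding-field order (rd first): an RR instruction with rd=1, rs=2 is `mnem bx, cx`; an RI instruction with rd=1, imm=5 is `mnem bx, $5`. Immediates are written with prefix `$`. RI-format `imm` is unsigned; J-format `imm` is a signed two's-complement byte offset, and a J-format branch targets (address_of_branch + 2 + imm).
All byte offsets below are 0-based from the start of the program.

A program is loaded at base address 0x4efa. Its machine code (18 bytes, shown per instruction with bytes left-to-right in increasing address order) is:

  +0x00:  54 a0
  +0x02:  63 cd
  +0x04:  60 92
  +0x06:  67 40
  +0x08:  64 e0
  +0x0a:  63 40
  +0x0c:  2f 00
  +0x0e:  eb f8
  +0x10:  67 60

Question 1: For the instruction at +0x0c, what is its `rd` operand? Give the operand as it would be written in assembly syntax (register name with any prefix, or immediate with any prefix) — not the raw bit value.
bp

+0x0c: 2f 00 ⇒ word 0x2f00 (big)
  top 6b → 0xb → neg [R]
  rd@[9:7]=0x6 ⇒ bp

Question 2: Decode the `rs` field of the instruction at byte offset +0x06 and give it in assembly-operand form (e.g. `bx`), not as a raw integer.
si

+0x06: 67 40 ⇒ word 0x6740 (big)
  op=0x6740>>10=0x19 ⇒ band (RR)
  rd@[9:7]=0x6 ⇒ bp
  rs@[6:4]=0x4 ⇒ si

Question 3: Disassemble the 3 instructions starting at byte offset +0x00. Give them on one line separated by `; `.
[00] 54 a0 → 0x54a0
  opcode bits[15:10]=0x15: store/RR
  [9:7] rd=1 = bx
  [6:4] rs=2 = cx
[02] 63 cd → 0x63cd
  opcode bits[15:10]=0x18: shli/RI
  [9:7] rd=7 = sp
  [6:0] imm=77 = $77
[04] 60 92 → 0x6092
  opcode bits[15:10]=0x18: shli/RI
  [9:7] rd=1 = bx
  [6:0] imm=18 = $18

store bx, cx; shli sp, $77; shli bx, $18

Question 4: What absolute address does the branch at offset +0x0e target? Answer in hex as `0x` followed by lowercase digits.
off 0x0e: read eb f8 as big → 0xebf8
  opcode bits[15:10]=0x3a: jsr/J
  imm: (w>>0)&0x3ff=0x3f8 (s10→-8) → $-8
  target = base 0x4efa + off 0x0e + 2 + imm -8 = 0x4f02

0x4f02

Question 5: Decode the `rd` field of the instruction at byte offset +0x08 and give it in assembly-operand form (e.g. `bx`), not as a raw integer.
+0x08: 64 e0 ⇒ word 0x64e0 (big)
  op=0x64e0>>10=0x19 ⇒ band (RR)
  [9:7] rd=1 = bx
  [6:4] rs=6 = bp

bx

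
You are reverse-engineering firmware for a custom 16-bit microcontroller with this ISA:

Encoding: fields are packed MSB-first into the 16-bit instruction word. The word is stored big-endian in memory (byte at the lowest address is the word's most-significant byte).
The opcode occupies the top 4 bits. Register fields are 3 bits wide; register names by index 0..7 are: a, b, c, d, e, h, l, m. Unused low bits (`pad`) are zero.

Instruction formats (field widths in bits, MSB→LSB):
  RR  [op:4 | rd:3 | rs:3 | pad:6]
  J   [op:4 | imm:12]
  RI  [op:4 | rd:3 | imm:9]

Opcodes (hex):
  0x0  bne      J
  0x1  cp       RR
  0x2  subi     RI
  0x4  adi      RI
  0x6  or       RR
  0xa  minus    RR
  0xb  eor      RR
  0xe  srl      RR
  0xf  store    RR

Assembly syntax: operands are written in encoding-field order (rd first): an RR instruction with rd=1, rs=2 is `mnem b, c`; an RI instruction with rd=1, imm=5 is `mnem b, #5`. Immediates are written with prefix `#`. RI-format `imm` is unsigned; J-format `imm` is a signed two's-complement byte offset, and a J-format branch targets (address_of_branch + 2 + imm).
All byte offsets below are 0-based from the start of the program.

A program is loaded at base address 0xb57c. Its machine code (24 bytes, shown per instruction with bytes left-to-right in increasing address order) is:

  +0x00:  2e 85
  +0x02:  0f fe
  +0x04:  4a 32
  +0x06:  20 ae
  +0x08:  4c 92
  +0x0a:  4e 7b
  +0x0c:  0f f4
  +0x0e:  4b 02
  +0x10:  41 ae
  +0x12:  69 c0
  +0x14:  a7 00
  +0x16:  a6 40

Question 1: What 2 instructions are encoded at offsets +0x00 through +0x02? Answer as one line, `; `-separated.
subi m, #133; bne #-2

+0x00: 2e 85 ⇒ word 0x2e85 (big)
  opcode bits[15:12]=0x2: subi/RI
  rd: (w>>9)&0x7=0x7 → m
  imm: (w>>0)&0x1ff=0x85 → #133
+0x02: 0f fe ⇒ word 0x0ffe (big)
  opcode bits[15:12]=0x0: bne/J
  imm: (w>>0)&0xfff=0xffe (s12→-2) → #-2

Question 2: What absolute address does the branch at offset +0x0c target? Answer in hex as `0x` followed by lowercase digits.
0xb57e

off 0x0c: read 0f f4 as big → 0x0ff4
  op=0x0ff4>>12=0x0 ⇒ bne (J)
  [11:0] imm=4084 (s12→-12) = #-12
  target = base 0xb57c + off 0x0c + 2 + imm -12 = 0xb57e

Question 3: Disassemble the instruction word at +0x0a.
adi m, #123

+0x0a: 4e 7b ⇒ word 0x4e7b (big)
  opcode bits[15:12]=0x4: adi/RI
  rd: (w>>9)&0x7=0x7 → m
  imm: (w>>0)&0x1ff=0x7b → #123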